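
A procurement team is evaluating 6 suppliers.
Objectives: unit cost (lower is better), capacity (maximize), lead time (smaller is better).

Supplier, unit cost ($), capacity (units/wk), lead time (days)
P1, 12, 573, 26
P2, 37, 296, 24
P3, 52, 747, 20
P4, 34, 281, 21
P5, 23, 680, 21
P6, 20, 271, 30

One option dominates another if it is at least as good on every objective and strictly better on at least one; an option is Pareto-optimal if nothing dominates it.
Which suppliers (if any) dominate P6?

P1: unit cost 12≤20, capacity 573≥271, lead time 26≤30 — dominates P6.
Others (P2, P3, P4, P5) are each worse than P6 on at least one objective.

P1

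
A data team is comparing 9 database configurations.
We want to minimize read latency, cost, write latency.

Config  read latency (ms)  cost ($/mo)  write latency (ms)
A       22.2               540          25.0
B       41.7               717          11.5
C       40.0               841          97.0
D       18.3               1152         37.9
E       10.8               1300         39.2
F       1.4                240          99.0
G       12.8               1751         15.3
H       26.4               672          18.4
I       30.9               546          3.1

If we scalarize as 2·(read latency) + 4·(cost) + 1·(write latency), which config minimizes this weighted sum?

F

A: 2·22.2 + 4·540 + 1·25.0 = 2229.4
B: 2·41.7 + 4·717 + 1·11.5 = 2962.9
C: 2·40.0 + 4·841 + 1·97.0 = 3541.0
D: 2·18.3 + 4·1152 + 1·37.9 = 4682.5
E: 2·10.8 + 4·1300 + 1·39.2 = 5260.8
F: 2·1.4 + 4·240 + 1·99.0 = 1061.8
G: 2·12.8 + 4·1751 + 1·15.3 = 7044.9
H: 2·26.4 + 4·672 + 1·18.4 = 2759.2
I: 2·30.9 + 4·546 + 1·3.1 = 2248.9
Lowest: F at 1061.8.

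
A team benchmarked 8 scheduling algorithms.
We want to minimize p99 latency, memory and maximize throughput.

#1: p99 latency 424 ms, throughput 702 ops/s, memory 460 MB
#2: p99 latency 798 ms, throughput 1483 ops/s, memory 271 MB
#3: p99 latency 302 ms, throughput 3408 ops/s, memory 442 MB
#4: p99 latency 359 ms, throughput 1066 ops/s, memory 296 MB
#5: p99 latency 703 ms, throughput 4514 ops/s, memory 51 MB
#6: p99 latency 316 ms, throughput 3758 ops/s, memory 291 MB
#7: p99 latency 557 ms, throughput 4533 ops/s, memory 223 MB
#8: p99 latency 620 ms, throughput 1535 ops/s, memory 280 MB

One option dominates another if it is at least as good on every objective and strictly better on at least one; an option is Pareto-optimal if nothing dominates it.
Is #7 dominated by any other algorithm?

No

#1: worse on throughput (702 vs 4533).
#2: worse on p99 latency (798 vs 557).
#3: worse on throughput (3408 vs 4533).
#4: worse on throughput (1066 vs 4533).
#5: worse on p99 latency (703 vs 557).
#6: worse on throughput (3758 vs 4533).
#8: worse on p99 latency (620 vs 557).
No option is at least as good as #7 on every objective and strictly better on one.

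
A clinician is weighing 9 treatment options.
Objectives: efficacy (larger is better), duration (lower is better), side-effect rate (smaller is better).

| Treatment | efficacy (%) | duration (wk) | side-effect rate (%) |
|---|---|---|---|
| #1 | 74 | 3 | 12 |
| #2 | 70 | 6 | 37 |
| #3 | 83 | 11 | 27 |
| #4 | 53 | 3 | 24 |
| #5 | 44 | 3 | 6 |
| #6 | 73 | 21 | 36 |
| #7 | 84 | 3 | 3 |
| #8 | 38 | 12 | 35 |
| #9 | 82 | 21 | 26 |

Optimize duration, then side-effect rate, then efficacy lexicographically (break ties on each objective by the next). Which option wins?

First minimize duration: best is 3, kept {#1, #4, #5, #7}.
Then minimize side-effect rate: best is 3, kept {#7}.

#7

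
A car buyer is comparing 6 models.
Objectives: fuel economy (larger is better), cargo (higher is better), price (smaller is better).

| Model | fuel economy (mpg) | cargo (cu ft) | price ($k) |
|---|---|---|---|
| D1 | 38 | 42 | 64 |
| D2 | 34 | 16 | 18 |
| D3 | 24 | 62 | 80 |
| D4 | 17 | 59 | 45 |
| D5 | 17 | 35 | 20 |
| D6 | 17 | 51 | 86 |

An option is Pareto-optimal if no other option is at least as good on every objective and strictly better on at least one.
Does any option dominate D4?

No

D1: worse on cargo (42 vs 59).
D2: worse on cargo (16 vs 59).
D3: worse on price (80 vs 45).
D5: worse on cargo (35 vs 59).
D6: worse on cargo (51 vs 59).
No option is at least as good as D4 on every objective and strictly better on one.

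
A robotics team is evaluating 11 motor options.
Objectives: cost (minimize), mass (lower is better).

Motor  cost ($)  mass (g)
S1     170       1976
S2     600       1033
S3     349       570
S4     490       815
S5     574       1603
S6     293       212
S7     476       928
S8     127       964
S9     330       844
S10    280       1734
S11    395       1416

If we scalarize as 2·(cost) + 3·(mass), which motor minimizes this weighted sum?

S6

S1: 2·170 + 3·1976 = 6268
S2: 2·600 + 3·1033 = 4299
S3: 2·349 + 3·570 = 2408
S4: 2·490 + 3·815 = 3425
S5: 2·574 + 3·1603 = 5957
S6: 2·293 + 3·212 = 1222
S7: 2·476 + 3·928 = 3736
S8: 2·127 + 3·964 = 3146
S9: 2·330 + 3·844 = 3192
S10: 2·280 + 3·1734 = 5762
S11: 2·395 + 3·1416 = 5038
Lowest: S6 at 1222.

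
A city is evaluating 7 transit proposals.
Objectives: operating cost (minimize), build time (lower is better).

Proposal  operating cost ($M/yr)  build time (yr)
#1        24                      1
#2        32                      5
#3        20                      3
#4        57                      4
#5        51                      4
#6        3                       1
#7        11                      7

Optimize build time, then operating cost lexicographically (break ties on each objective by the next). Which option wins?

First minimize build time: best is 1, kept {#1, #6}.
Then minimize operating cost: best is 3, kept {#6}.

#6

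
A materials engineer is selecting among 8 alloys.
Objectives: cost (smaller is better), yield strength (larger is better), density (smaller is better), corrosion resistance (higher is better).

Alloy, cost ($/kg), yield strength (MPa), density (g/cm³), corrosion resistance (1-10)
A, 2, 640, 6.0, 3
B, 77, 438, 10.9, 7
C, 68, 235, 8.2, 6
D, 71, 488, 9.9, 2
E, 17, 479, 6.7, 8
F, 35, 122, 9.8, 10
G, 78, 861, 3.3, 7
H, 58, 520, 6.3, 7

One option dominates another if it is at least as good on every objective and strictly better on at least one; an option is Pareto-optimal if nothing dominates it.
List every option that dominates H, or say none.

A: worse on corrosion resistance (3 vs 7).
B: worse on cost (77 vs 58).
C: worse on cost (68 vs 58).
D: worse on cost (71 vs 58).
E: worse on yield strength (479 vs 520).
F: worse on yield strength (122 vs 520).
G: worse on cost (78 vs 58).
No option dominates H.

none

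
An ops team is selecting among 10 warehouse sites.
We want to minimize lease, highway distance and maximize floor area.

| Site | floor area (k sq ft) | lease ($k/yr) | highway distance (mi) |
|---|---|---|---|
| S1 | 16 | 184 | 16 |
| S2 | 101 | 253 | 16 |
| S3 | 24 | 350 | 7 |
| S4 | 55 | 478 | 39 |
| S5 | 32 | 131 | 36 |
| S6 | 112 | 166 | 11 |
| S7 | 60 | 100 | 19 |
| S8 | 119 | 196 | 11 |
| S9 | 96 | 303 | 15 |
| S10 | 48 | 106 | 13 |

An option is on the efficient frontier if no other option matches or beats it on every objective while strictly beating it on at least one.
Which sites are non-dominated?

S3, S6, S7, S8, S10

S1: dominated by S6 (floor area 112≥16, lease 166≤184, highway distance 11≤16).
S2: dominated by S6 (floor area 112≥101, lease 166≤253, highway distance 11≤16).
S3: not dominated (best highway distance).
S4: dominated by S2 (floor area 101≥55, lease 253≤478, highway distance 16≤39).
S5: dominated by S7 (floor area 60≥32, lease 100≤131, highway distance 19≤36).
S6: not dominated.
S7: not dominated (best lease).
S8: not dominated (best floor area).
S9: dominated by S6 (floor area 112≥96, lease 166≤303, highway distance 11≤15).
S10: not dominated.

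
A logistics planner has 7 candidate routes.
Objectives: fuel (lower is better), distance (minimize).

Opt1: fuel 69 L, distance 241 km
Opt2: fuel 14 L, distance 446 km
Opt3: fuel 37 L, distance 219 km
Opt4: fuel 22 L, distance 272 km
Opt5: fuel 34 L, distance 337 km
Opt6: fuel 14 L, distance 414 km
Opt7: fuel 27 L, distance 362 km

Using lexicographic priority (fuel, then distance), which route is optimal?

First minimize fuel: best is 14, kept {Opt2, Opt6}.
Then minimize distance: best is 414, kept {Opt6}.

Opt6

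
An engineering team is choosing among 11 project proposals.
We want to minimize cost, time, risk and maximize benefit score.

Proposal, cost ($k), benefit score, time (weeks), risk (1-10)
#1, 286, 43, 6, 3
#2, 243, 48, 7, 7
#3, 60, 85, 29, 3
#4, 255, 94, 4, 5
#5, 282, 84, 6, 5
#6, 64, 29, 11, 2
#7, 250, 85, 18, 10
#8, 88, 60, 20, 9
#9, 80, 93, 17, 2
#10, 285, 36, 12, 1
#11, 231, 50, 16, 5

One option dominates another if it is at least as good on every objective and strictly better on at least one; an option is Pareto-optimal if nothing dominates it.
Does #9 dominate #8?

Yes

#9 vs #8: cost 80≤88, benefit score 93≥60, time 17≤20, risk 2≤9 — #9 is at least as good on every objective with at least one strict improvement.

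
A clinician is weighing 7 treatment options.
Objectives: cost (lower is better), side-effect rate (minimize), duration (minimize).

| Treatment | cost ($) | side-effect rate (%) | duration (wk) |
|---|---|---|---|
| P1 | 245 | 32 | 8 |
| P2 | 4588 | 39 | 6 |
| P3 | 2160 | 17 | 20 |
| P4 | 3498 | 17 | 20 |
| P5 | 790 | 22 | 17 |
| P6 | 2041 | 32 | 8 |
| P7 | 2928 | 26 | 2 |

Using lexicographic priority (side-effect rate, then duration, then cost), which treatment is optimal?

First minimize side-effect rate: best is 17, kept {P3, P4}.
Then minimize duration: best is 20, kept {P3, P4}.
Then minimize cost: best is 2160, kept {P3}.

P3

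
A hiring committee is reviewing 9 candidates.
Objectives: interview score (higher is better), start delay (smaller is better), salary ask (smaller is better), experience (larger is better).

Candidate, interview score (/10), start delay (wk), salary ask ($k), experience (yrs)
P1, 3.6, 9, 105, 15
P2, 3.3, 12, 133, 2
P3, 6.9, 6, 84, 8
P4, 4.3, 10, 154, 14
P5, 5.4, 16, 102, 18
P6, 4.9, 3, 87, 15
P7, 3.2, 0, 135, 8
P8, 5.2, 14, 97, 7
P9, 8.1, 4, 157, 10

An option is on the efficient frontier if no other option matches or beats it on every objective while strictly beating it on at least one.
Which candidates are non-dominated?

P1: dominated by P6 (interview score 4.9≥3.6, start delay 3≤9, salary ask 87≤105, experience 15≥15).
P2: dominated by P1 (interview score 3.6≥3.3, start delay 9≤12, salary ask 105≤133, experience 15≥2).
P3: not dominated (best salary ask).
P4: dominated by P6 (interview score 4.9≥4.3, start delay 3≤10, salary ask 87≤154, experience 15≥14).
P5: not dominated (best experience).
P6: not dominated.
P7: not dominated (best start delay).
P8: dominated by P3 (interview score 6.9≥5.2, start delay 6≤14, salary ask 84≤97, experience 8≥7).
P9: not dominated (best interview score).

P3, P5, P6, P7, P9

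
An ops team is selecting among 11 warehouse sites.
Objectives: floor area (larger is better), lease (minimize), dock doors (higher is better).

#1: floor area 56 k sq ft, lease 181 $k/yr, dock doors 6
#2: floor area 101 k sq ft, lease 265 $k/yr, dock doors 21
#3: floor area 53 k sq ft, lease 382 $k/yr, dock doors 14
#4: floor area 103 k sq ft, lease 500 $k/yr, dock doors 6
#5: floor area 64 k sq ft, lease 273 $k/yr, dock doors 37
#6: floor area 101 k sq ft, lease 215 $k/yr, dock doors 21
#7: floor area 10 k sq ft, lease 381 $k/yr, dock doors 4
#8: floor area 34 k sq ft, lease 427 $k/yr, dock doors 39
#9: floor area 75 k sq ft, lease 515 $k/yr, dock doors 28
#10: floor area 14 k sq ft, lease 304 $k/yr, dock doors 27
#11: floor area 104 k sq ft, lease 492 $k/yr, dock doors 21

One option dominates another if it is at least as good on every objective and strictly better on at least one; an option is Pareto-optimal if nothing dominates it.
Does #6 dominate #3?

Yes

#6 vs #3: floor area 101≥53, lease 215≤382, dock doors 21≥14 — #6 is at least as good on every objective with at least one strict improvement.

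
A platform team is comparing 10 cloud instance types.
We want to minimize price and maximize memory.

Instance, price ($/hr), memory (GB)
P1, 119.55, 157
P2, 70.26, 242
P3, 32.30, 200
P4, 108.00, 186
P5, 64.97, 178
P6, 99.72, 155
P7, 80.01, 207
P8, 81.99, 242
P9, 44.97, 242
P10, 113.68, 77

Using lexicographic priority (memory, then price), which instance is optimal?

P9

First maximize memory: best is 242, kept {P2, P8, P9}.
Then minimize price: best is 44.97, kept {P9}.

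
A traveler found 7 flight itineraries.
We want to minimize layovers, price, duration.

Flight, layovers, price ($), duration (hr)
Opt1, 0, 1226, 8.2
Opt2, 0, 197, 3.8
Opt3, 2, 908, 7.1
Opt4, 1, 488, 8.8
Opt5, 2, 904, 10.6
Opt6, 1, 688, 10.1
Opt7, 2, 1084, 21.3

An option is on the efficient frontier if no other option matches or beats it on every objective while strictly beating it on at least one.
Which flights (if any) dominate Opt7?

Opt2: layovers 0≤2, price 197≤1084, duration 3.8≤21.3 — dominates Opt7.
Opt3: layovers 2≤2, price 908≤1084, duration 7.1≤21.3 — dominates Opt7.
Opt4: layovers 1≤2, price 488≤1084, duration 8.8≤21.3 — dominates Opt7.
Opt5: layovers 2≤2, price 904≤1084, duration 10.6≤21.3 — dominates Opt7.
Opt6: layovers 1≤2, price 688≤1084, duration 10.1≤21.3 — dominates Opt7.
Others (Opt1) are each worse than Opt7 on at least one objective.

Opt2, Opt3, Opt4, Opt5, Opt6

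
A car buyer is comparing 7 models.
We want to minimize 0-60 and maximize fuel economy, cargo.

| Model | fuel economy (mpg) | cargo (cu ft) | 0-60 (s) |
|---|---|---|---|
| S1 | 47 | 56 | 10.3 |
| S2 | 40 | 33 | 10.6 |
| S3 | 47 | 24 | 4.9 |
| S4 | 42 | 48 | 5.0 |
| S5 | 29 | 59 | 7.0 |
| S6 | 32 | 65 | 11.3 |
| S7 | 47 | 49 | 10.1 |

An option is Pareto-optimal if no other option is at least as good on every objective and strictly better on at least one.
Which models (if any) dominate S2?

S1, S4, S7

S1: fuel economy 47≥40, cargo 56≥33, 0-60 10.3≤10.6 — dominates S2.
S4: fuel economy 42≥40, cargo 48≥33, 0-60 5.0≤10.6 — dominates S2.
S7: fuel economy 47≥40, cargo 49≥33, 0-60 10.1≤10.6 — dominates S2.
Others (S3, S5, S6) are each worse than S2 on at least one objective.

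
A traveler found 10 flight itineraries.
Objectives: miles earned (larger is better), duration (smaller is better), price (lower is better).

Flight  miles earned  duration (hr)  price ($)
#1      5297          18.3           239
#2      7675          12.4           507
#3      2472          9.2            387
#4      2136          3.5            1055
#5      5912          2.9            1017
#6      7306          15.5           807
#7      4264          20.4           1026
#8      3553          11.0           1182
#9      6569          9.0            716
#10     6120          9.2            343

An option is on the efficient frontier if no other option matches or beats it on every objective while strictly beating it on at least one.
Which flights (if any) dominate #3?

#10

#10: miles earned 6120≥2472, duration 9.2≤9.2, price 343≤387 — dominates #3.
Others (#1, #2, #4, #5, #6, #7, #8, #9) are each worse than #3 on at least one objective.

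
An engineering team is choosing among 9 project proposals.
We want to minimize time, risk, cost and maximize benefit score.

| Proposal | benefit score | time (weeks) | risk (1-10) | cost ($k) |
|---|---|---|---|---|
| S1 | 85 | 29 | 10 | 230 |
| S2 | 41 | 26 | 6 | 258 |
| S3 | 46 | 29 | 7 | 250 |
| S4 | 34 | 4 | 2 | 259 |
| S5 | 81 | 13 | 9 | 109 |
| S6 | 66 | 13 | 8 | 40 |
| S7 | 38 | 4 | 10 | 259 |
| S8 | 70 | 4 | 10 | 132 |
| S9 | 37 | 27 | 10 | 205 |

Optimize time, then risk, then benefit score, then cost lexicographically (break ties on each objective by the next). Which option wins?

S4

First minimize time: best is 4, kept {S4, S7, S8}.
Then minimize risk: best is 2, kept {S4}.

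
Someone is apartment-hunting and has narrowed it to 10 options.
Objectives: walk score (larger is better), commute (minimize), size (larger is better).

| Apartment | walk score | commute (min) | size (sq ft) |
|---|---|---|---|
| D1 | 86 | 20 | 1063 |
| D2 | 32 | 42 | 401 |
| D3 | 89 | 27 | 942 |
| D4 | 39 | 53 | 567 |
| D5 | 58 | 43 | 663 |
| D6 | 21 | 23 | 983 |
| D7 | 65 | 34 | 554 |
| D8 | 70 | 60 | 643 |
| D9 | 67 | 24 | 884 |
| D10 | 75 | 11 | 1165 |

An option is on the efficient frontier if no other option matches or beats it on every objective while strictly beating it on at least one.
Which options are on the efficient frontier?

D1, D3, D10

D1: not dominated.
D2: dominated by D1 (walk score 86≥32, commute 20≤42, size 1063≥401).
D3: not dominated (best walk score).
D4: dominated by D1 (walk score 86≥39, commute 20≤53, size 1063≥567).
D5: dominated by D1 (walk score 86≥58, commute 20≤43, size 1063≥663).
D6: dominated by D1 (walk score 86≥21, commute 20≤23, size 1063≥983).
D7: dominated by D1 (walk score 86≥65, commute 20≤34, size 1063≥554).
D8: dominated by D1 (walk score 86≥70, commute 20≤60, size 1063≥643).
D9: dominated by D1 (walk score 86≥67, commute 20≤24, size 1063≥884).
D10: not dominated (best commute).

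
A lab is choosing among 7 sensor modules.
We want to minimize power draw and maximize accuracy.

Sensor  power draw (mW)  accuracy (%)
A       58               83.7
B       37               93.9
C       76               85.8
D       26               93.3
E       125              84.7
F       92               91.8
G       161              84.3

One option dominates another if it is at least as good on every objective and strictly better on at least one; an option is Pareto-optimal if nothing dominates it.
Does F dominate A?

No

F vs A: F is worse on power draw (92 vs 58), so it does not dominate A.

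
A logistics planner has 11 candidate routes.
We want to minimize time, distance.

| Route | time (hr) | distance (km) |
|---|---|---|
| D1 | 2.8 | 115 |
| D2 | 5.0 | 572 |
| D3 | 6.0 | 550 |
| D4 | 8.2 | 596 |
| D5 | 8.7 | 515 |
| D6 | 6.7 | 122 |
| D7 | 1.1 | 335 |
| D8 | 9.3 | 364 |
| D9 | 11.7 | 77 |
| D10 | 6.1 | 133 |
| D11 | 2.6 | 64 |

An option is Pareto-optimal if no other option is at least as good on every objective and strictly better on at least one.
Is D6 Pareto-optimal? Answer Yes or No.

No

D1 vs D6: time 2.8≤6.7, distance 115≤122 — D1 is at least as good on every objective and strictly better on at least one, so D1 dominates D6.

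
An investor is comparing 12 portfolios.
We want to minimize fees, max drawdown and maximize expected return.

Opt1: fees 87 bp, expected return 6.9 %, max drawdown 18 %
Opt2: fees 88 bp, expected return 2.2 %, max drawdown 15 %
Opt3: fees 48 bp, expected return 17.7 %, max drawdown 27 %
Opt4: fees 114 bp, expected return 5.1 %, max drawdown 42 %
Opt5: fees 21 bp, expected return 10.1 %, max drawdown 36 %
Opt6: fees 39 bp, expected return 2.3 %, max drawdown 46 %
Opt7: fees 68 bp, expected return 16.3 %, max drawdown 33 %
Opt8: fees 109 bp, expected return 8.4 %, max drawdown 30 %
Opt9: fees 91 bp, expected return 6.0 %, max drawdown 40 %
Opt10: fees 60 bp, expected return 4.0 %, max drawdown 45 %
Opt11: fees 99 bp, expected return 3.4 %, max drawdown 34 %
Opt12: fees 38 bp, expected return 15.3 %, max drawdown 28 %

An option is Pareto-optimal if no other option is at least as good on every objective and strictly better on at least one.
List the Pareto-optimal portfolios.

Opt1, Opt2, Opt3, Opt5, Opt12

Opt1: not dominated.
Opt2: not dominated (best max drawdown).
Opt3: not dominated (best expected return).
Opt4: dominated by Opt1 (fees 87≤114, expected return 6.9≥5.1, max drawdown 18≤42).
Opt5: not dominated (best fees).
Opt6: dominated by Opt5 (fees 21≤39, expected return 10.1≥2.3, max drawdown 36≤46).
Opt7: dominated by Opt3 (fees 48≤68, expected return 17.7≥16.3, max drawdown 27≤33).
Opt8: dominated by Opt3 (fees 48≤109, expected return 17.7≥8.4, max drawdown 27≤30).
Opt9: dominated by Opt1 (fees 87≤91, expected return 6.9≥6.0, max drawdown 18≤40).
Opt10: dominated by Opt3 (fees 48≤60, expected return 17.7≥4.0, max drawdown 27≤45).
Opt11: dominated by Opt1 (fees 87≤99, expected return 6.9≥3.4, max drawdown 18≤34).
Opt12: not dominated.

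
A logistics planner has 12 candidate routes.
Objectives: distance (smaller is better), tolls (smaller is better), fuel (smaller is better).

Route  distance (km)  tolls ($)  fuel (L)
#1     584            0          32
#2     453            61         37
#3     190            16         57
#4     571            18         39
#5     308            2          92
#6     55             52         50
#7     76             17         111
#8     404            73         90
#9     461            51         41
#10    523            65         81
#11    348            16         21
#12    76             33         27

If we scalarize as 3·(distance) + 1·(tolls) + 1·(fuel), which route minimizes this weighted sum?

#6

#1: 3·584 + 1·0 + 1·32 = 1784
#2: 3·453 + 1·61 + 1·37 = 1457
#3: 3·190 + 1·16 + 1·57 = 643
#4: 3·571 + 1·18 + 1·39 = 1770
#5: 3·308 + 1·2 + 1·92 = 1018
#6: 3·55 + 1·52 + 1·50 = 267
#7: 3·76 + 1·17 + 1·111 = 356
#8: 3·404 + 1·73 + 1·90 = 1375
#9: 3·461 + 1·51 + 1·41 = 1475
#10: 3·523 + 1·65 + 1·81 = 1715
#11: 3·348 + 1·16 + 1·21 = 1081
#12: 3·76 + 1·33 + 1·27 = 288
Lowest: #6 at 267.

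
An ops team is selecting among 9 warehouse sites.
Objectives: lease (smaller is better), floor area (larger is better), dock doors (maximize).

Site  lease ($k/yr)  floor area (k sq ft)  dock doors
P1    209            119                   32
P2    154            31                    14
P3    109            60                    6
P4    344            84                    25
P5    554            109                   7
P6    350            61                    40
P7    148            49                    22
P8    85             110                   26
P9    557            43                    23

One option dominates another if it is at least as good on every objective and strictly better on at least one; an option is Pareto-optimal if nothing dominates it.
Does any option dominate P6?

No

P1: worse on dock doors (32 vs 40).
P2: worse on floor area (31 vs 61).
P3: worse on floor area (60 vs 61).
P4: worse on dock doors (25 vs 40).
P5: worse on lease (554 vs 350).
P7: worse on floor area (49 vs 61).
P8: worse on dock doors (26 vs 40).
P9: worse on lease (557 vs 350).
No option is at least as good as P6 on every objective and strictly better on one.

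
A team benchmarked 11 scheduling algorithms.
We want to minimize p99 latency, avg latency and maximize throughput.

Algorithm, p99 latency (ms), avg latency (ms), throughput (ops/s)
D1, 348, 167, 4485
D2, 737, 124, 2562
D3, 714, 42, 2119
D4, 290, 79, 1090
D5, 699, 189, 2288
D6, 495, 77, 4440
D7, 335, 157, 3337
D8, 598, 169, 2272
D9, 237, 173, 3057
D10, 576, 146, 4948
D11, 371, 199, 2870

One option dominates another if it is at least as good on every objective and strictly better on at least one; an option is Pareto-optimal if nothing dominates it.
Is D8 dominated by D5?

No

D5 vs D8: D5 is worse on p99 latency (699 vs 598), so it does not dominate D8.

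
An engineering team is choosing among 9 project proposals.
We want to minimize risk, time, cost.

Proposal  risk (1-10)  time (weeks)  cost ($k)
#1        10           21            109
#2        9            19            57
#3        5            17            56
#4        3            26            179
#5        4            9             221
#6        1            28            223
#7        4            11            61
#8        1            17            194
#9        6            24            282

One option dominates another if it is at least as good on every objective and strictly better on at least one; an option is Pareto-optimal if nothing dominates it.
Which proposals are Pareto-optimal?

#1: dominated by #2 (risk 9≤10, time 19≤21, cost 57≤109).
#2: dominated by #3 (risk 5≤9, time 17≤19, cost 56≤57).
#3: not dominated (best cost).
#4: not dominated.
#5: not dominated (best time).
#6: dominated by #8 (risk 1≤1, time 17≤28, cost 194≤223).
#7: not dominated.
#8: not dominated.
#9: dominated by #3 (risk 5≤6, time 17≤24, cost 56≤282).

#3, #4, #5, #7, #8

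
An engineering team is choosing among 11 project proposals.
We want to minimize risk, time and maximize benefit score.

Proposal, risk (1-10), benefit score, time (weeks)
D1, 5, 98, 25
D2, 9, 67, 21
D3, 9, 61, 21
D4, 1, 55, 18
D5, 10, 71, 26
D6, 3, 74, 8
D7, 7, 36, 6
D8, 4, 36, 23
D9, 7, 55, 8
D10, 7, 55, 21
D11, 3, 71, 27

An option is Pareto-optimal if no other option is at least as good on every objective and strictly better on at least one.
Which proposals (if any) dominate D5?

D1: risk 5≤10, benefit score 98≥71, time 25≤26 — dominates D5.
D6: risk 3≤10, benefit score 74≥71, time 8≤26 — dominates D5.
Others (D2, D3, D4, D7, D8, D9, D10, D11) are each worse than D5 on at least one objective.

D1, D6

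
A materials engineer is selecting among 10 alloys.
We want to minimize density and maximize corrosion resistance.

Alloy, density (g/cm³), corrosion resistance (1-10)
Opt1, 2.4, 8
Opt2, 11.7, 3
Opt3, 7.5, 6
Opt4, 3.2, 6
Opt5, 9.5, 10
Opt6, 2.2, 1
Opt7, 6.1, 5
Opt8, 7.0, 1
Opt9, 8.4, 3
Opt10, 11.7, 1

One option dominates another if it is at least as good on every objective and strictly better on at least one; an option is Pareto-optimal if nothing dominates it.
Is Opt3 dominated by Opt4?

Opt4 vs Opt3: density 3.2≤7.5, corrosion resistance 6≥6 — Opt4 is at least as good on every objective with at least one strict improvement.

Yes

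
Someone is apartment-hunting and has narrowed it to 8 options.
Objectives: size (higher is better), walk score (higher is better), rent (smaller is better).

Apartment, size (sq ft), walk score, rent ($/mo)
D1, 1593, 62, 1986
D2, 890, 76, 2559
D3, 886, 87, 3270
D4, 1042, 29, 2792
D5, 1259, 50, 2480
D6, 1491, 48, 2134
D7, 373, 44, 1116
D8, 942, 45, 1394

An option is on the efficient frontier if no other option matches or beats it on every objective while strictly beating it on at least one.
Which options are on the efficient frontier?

D1, D2, D3, D7, D8

D1: not dominated (best size).
D2: not dominated.
D3: not dominated (best walk score).
D4: dominated by D1 (size 1593≥1042, walk score 62≥29, rent 1986≤2792).
D5: dominated by D1 (size 1593≥1259, walk score 62≥50, rent 1986≤2480).
D6: dominated by D1 (size 1593≥1491, walk score 62≥48, rent 1986≤2134).
D7: not dominated (best rent).
D8: not dominated.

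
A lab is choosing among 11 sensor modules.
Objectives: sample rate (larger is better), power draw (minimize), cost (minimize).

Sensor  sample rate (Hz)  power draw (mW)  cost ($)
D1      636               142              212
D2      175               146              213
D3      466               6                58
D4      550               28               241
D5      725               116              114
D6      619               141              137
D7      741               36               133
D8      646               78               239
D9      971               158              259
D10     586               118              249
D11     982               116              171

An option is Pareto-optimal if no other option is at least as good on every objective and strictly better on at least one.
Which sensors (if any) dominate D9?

D11

D11: sample rate 982≥971, power draw 116≤158, cost 171≤259 — dominates D9.
Others (D1, D2, D3, D4, D5, D6, D7, D8, D10) are each worse than D9 on at least one objective.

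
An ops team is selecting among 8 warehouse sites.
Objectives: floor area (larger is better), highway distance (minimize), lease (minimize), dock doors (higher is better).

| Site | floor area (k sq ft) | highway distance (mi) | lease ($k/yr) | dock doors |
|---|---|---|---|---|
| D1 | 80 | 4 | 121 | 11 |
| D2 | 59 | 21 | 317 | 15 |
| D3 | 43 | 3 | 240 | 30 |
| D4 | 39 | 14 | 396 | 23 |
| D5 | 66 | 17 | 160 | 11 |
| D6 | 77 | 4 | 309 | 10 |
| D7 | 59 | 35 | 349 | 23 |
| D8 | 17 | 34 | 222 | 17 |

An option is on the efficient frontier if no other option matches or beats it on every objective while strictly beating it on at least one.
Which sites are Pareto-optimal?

D1: not dominated (best floor area).
D2: not dominated.
D3: not dominated (best highway distance).
D4: dominated by D3 (floor area 43≥39, highway distance 3≤14, lease 240≤396, dock doors 30≥23).
D5: dominated by D1 (floor area 80≥66, highway distance 4≤17, lease 121≤160, dock doors 11≥11).
D6: dominated by D1 (floor area 80≥77, highway distance 4≤4, lease 121≤309, dock doors 11≥10).
D7: not dominated.
D8: not dominated.

D1, D2, D3, D7, D8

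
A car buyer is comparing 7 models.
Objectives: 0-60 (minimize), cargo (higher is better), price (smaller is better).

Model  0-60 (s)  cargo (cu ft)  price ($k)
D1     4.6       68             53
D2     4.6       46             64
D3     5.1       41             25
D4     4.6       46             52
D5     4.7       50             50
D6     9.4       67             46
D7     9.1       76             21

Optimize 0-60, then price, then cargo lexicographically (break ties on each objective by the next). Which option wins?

D4

First minimize 0-60: best is 4.6, kept {D1, D2, D4}.
Then minimize price: best is 52, kept {D4}.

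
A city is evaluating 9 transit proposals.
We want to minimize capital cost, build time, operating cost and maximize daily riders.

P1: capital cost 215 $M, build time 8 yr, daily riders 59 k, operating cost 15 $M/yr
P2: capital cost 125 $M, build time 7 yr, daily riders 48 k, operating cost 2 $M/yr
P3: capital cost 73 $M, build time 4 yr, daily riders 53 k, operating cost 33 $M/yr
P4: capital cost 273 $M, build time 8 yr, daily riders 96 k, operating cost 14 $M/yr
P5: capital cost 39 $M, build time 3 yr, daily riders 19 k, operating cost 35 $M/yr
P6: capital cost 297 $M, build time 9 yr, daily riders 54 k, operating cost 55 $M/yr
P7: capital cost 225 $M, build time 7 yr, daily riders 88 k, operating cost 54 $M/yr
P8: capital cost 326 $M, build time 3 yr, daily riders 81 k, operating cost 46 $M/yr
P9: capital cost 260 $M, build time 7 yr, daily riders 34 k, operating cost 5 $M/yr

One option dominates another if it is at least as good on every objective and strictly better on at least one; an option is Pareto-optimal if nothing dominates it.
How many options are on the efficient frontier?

7

P1: not dominated.
P2: not dominated (best operating cost).
P3: not dominated.
P4: not dominated (best daily riders).
P5: not dominated (best capital cost).
P6: dominated by P1 (capital cost 215≤297, build time 8≤9, daily riders 59≥54, operating cost 15≤55).
P7: not dominated.
P8: not dominated.
P9: dominated by P2 (capital cost 125≤260, build time 7≤7, daily riders 48≥34, operating cost 2≤5).
Pareto-optimal: P1, P2, P3, P4, P5, P7, P8 → 7.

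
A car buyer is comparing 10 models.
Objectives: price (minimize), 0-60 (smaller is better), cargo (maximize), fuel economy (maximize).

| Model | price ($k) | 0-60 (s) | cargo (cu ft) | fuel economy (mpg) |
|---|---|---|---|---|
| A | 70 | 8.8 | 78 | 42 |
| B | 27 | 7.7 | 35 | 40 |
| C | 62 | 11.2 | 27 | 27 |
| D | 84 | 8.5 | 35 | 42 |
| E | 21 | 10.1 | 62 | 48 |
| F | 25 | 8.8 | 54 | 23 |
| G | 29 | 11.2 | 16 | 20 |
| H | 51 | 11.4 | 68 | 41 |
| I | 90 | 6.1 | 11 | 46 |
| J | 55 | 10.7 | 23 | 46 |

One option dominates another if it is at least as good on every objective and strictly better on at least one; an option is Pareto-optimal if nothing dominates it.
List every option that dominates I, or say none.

A: worse on 0-60 (8.8 vs 6.1).
B: worse on 0-60 (7.7 vs 6.1).
C: worse on 0-60 (11.2 vs 6.1).
D: worse on 0-60 (8.5 vs 6.1).
E: worse on 0-60 (10.1 vs 6.1).
F: worse on 0-60 (8.8 vs 6.1).
G: worse on 0-60 (11.2 vs 6.1).
H: worse on 0-60 (11.4 vs 6.1).
J: worse on 0-60 (10.7 vs 6.1).
No option dominates I.

none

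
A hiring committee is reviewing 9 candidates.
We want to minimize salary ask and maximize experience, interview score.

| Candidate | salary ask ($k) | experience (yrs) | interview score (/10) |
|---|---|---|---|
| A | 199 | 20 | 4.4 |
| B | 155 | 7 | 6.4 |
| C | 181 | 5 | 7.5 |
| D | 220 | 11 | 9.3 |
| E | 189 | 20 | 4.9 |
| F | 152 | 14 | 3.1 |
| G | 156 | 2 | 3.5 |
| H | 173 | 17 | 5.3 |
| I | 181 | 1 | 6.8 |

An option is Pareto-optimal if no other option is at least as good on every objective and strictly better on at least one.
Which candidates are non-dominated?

A: dominated by E (salary ask 189≤199, experience 20≥20, interview score 4.9≥4.4).
B: not dominated.
C: not dominated.
D: not dominated (best interview score).
E: not dominated.
F: not dominated (best salary ask).
G: dominated by B (salary ask 155≤156, experience 7≥2, interview score 6.4≥3.5).
H: not dominated.
I: dominated by C (salary ask 181≤181, experience 5≥1, interview score 7.5≥6.8).

B, C, D, E, F, H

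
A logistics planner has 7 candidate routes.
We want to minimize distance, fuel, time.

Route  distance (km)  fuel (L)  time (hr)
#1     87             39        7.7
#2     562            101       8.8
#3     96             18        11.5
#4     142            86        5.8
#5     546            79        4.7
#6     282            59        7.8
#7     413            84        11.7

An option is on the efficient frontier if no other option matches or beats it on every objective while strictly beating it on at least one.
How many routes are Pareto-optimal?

#1: not dominated (best distance).
#2: dominated by #1 (distance 87≤562, fuel 39≤101, time 7.7≤8.8).
#3: not dominated (best fuel).
#4: not dominated.
#5: not dominated (best time).
#6: dominated by #1 (distance 87≤282, fuel 39≤59, time 7.7≤7.8).
#7: dominated by #1 (distance 87≤413, fuel 39≤84, time 7.7≤11.7).
Pareto-optimal: #1, #3, #4, #5 → 4.

4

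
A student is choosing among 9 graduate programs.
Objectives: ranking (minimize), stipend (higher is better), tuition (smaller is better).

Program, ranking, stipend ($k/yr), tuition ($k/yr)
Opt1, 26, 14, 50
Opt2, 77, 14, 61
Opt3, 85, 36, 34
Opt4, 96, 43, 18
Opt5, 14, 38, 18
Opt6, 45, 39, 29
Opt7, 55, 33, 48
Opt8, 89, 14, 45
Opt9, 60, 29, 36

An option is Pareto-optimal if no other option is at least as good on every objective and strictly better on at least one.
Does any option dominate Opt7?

Opt5 vs Opt7: ranking 14≤55, stipend 38≥33, tuition 18≤48 — Opt5 is at least as good on every objective and strictly better on at least one, so Opt5 dominates Opt7.

Yes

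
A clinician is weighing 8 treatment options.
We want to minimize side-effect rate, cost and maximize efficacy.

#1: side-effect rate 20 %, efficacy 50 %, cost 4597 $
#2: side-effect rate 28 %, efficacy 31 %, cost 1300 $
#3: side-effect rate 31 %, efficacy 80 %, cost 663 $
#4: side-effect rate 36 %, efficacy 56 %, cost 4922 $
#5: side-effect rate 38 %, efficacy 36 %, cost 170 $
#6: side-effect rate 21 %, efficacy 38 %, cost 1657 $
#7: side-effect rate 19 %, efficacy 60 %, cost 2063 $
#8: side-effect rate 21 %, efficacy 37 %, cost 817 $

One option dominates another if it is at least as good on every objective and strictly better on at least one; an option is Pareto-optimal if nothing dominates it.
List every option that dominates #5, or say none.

none

#1: worse on cost (4597 vs 170).
#2: worse on efficacy (31 vs 36).
#3: worse on cost (663 vs 170).
#4: worse on cost (4922 vs 170).
#6: worse on cost (1657 vs 170).
#7: worse on cost (2063 vs 170).
#8: worse on cost (817 vs 170).
No option dominates #5.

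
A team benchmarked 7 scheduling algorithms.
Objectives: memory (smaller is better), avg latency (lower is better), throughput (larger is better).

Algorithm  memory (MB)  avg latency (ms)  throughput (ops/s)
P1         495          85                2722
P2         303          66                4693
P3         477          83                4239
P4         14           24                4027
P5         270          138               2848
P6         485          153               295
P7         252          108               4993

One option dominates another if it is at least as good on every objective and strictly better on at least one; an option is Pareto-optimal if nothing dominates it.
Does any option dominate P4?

No

P1: worse on memory (495 vs 14).
P2: worse on memory (303 vs 14).
P3: worse on memory (477 vs 14).
P5: worse on memory (270 vs 14).
P6: worse on memory (485 vs 14).
P7: worse on memory (252 vs 14).
No option is at least as good as P4 on every objective and strictly better on one.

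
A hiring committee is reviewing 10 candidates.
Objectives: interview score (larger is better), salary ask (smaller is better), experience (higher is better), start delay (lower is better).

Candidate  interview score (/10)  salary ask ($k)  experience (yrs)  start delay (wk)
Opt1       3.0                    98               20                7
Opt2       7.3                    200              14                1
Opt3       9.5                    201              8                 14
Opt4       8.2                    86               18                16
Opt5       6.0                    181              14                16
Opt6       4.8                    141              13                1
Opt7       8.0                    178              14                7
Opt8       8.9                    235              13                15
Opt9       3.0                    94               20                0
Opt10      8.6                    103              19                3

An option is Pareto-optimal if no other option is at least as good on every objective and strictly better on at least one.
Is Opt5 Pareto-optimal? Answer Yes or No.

No

Opt4 vs Opt5: interview score 8.2≥6.0, salary ask 86≤181, experience 18≥14, start delay 16≤16 — Opt4 is at least as good on every objective and strictly better on at least one, so Opt4 dominates Opt5.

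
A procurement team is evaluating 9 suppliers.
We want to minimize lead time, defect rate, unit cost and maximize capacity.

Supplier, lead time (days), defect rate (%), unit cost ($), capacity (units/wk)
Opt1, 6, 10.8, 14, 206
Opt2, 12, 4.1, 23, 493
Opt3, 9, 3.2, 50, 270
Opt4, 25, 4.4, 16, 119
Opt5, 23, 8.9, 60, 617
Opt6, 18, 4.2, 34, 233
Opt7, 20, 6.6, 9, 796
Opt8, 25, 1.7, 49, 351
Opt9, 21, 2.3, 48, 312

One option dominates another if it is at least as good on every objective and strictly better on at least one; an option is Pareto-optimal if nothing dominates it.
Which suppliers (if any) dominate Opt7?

none

Opt1: worse on defect rate (10.8 vs 6.6).
Opt2: worse on unit cost (23 vs 9).
Opt3: worse on unit cost (50 vs 9).
Opt4: worse on lead time (25 vs 20).
Opt5: worse on lead time (23 vs 20).
Opt6: worse on unit cost (34 vs 9).
Opt8: worse on lead time (25 vs 20).
Opt9: worse on lead time (21 vs 20).
No option dominates Opt7.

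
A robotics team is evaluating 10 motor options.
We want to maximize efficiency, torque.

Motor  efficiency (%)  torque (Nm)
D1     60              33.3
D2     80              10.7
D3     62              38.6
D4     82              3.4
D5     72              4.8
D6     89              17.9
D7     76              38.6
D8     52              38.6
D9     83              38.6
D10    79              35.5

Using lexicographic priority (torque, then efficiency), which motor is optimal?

D9

First maximize torque: best is 38.6, kept {D3, D7, D8, D9}.
Then maximize efficiency: best is 83, kept {D9}.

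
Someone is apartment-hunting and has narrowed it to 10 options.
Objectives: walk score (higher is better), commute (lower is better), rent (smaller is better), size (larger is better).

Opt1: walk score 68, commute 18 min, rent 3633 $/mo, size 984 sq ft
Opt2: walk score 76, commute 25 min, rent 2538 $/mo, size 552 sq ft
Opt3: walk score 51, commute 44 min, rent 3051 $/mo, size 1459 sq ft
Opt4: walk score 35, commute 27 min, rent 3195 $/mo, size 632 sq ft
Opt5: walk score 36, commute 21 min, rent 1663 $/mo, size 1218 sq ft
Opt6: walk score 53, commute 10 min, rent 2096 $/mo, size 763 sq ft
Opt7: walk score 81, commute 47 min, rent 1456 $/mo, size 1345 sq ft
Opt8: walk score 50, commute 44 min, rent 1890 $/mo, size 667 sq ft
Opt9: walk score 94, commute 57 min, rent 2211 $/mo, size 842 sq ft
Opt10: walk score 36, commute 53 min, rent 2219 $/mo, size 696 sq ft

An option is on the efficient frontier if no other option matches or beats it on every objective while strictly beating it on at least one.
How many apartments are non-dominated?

Opt1: not dominated.
Opt2: not dominated.
Opt3: not dominated (best size).
Opt4: dominated by Opt5 (walk score 36≥35, commute 21≤27, rent 1663≤3195, size 1218≥632).
Opt5: not dominated.
Opt6: not dominated (best commute).
Opt7: not dominated (best rent).
Opt8: not dominated.
Opt9: not dominated (best walk score).
Opt10: dominated by Opt5 (walk score 36≥36, commute 21≤53, rent 1663≤2219, size 1218≥696).
Pareto-optimal: Opt1, Opt2, Opt3, Opt5, Opt6, Opt7, Opt8, Opt9 → 8.

8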